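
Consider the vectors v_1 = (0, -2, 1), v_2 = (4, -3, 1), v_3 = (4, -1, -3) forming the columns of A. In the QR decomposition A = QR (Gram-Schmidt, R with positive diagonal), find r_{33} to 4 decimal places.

e_1 = v_1/‖v_1‖ = (0, -2, 1)/2.2361 = (0.0000, -0.8944, 0.4472).
r_{12} = e_1·v_2 = 3.1305.
u_2 = v_2 − 3.1305·e_1 = (4.0000, -0.2000, -0.4000).
‖u_2‖ = 4.0249, so e_2 = (0.9938, -0.0497, -0.0994).
r_{13} = e_1·v_3 = -0.4472; r_{23} = e_2·v_3 = 4.3231.
u_3 = v_3 + 0.4472·e_1 − 4.3231·e_2 = (-0.2963, -1.1852, -2.3704).
r_{33} = ‖u_3‖ = 2.6667.

r_{33} = 2.6667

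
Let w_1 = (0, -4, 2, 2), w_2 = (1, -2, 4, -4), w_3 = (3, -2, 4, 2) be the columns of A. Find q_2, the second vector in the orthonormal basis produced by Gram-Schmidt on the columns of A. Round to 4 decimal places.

w_1 = (0, -4, 2, 2); ‖w_1‖ = 4.8990, so q_1 = (0.0000, -0.8165, 0.4082, 0.4082).
q_1·w_2 = 0.0000·1 + (-0.8165)·(-2) + 0.4082·4 + 0.4082·(-4) = 1.6330.
u_2 = w_2 − 1.6330·q_1 = (1.0000, -0.6667, 3.3333, -4.6667).
‖u_2‖ = 5.8595, so q_2 = (0.1707, -0.1138, 0.5689, -0.7964).

q_2 = (0.1707, -0.1138, 0.5689, -0.7964)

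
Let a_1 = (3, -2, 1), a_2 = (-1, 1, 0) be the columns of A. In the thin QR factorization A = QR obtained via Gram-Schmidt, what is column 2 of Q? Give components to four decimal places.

q_1 = a_1/‖a_1‖ = (3, -2, 1)/3.7417 = (0.8018, -0.5345, 0.2673).
r_{12} = q_1·a_2 = -1.3363.
u_2 = a_2 + 1.3363·q_1 = (0.0714, 0.2857, 0.3571).
‖u_2‖ = 0.4629, so q_2 = (0.1543, 0.6172, 0.7715).

q_2 = (0.1543, 0.6172, 0.7715)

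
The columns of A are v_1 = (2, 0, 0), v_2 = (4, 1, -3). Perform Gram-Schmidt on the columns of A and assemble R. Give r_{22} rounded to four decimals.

r_{22} = 3.1623

v_1 = (2, 0, 0); ‖v_1‖ = 2.0000, so e_1 = (1.0000, 0.0000, 0.0000).
e_1·v_2 = 1.0000·4 + 0.0000·1 + 0.0000·(-3) = 4.0000.
u_2 = v_2 − 4.0000·e_1 = (0.0000, 1.0000, -3.0000).
r_{22} = ‖u_2‖ = 3.1623.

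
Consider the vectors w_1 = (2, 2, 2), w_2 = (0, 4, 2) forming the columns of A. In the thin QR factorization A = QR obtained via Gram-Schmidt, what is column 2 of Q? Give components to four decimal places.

e_2 = (-0.7071, 0.7071, 0.0000)

w_1 = (2, 2, 2); ‖w_1‖ = 3.4641, so e_1 = (0.5774, 0.5774, 0.5774).
e_1·w_2 = 0.5774·0 + 0.5774·4 + 0.5774·2 = 3.4641.
u_2 = w_2 − 3.4641·e_1 = (-2.0000, 2.0000, 0.0000).
‖u_2‖ = 2.8284, so e_2 = (-0.7071, 0.7071, 0.0000).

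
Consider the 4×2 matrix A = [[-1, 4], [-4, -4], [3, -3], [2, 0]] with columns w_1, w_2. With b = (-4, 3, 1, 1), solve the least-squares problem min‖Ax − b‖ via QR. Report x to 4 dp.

w_1 = (-1, -4, 3, 2); ‖w_1‖ = 5.4772, so q_1 = (-0.1826, -0.7303, 0.5477, 0.3651).
q_1·w_2 = (-0.1826)·4 + (-0.7303)·(-4) + 0.5477·(-3) + 0.3651·0 = 0.5477.
u_2 = w_2 − 0.5477·q_1 = (4.1000, -3.6000, -3.3000, -0.2000).
‖u_2‖ = 6.3797, so q_2 = (0.6427, -0.5643, -0.5173, -0.0313).
Qᵀb = (-0.5477, -4.8122).
Back-substitute: x_2 = -4.8122/6.3797 = -0.7543.
x_1 = (-0.5477 − 0.5477·(-0.7543))/5.4772 = -0.0246.

x = (-0.0246, -0.7543)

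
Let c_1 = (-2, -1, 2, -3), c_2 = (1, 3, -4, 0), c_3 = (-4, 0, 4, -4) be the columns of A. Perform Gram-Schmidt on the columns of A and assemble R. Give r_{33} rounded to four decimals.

r_{33} = 2.1075

c_1 = (-2, -1, 2, -3); ‖c_1‖ = 4.2426, so q_1 = (-0.4714, -0.2357, 0.4714, -0.7071).
q_1·c_2 = (-0.4714)·1 + (-0.2357)·3 + 0.4714·(-4) + (-0.7071)·0 = -3.0641.
u_2 = c_2 + 3.0641·q_1 = (-0.4444, 2.2778, -2.5556, -2.1667).
‖u_2‖ = 4.0757, so q_2 = (-0.1090, 0.5589, -0.6270, -0.5316).
q_1·c_3 = (-0.4714)·(-4) + (-0.2357)·0 + 0.4714·4 + (-0.7071)·(-4) = 6.5997; q_2·c_3 = (-0.1090)·(-4) + 0.5589·0 + (-0.6270)·4 + (-0.5316)·(-4) = 0.0545.
u_3 = c_3 − 6.5997·q_1 − 0.0545·q_2 = (-0.8829, 1.5251, 0.9231, 0.6957).
r_{33} = ‖u_3‖ = 2.1075.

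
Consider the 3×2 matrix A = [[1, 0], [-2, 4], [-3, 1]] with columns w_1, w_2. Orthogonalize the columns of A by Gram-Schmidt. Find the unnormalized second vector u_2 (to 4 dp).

u_2 = (0.7857, 2.4286, -1.3571)

w_1 = (1, -2, -3); ‖w_1‖ = 3.7417, so q_1 = (0.2673, -0.5345, -0.8018).
q_1·w_2 = 0.2673·0 + (-0.5345)·4 + (-0.8018)·1 = -2.9399.
u_2 = w_2 + 2.9399·q_1 = (0.7857, 2.4286, -1.3571).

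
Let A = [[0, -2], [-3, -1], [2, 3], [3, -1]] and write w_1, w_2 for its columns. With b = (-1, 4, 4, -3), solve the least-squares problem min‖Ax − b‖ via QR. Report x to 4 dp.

w_1 = (0, -3, 2, 3); ‖w_1‖ = 4.6904, so e_1 = (0.0000, -0.6396, 0.4264, 0.6396).
e_1·w_2 = 0.0000·(-2) + (-0.6396)·(-1) + 0.4264·3 + 0.6396·(-1) = 1.2792.
u_2 = w_2 − 1.2792·e_1 = (-2.0000, -0.1818, 2.4545, -1.8182).
‖u_2‖ = 3.6556, so e_2 = (-0.5471, -0.0497, 0.6714, -0.4974).
Qᵀb = (-2.7716, 4.5260).
Back-substitute: x_2 = 4.5260/3.6556 = 1.2381.
x_1 = (-2.7716 − 1.2792·1.2381)/4.6904 = -0.9286.

x = (-0.9286, 1.2381)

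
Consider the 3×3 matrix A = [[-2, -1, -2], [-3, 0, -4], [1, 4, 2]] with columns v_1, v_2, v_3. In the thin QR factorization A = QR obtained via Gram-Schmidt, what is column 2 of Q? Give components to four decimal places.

q_2 = (-0.0376, 0.3385, 0.9402)

v_1 = (-2, -3, 1); ‖v_1‖ = 3.7417, so q_1 = (-0.5345, -0.8018, 0.2673).
q_1·v_2 = (-0.5345)·(-1) + (-0.8018)·0 + 0.2673·4 = 1.6036.
u_2 = v_2 − 1.6036·q_1 = (-0.1429, 1.2857, 3.5714).
‖u_2‖ = 3.7985, so q_2 = (-0.0376, 0.3385, 0.9402).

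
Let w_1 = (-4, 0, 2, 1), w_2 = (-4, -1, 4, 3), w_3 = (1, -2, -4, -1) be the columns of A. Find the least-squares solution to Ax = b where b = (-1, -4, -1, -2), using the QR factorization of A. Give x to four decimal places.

x = (0.2110, 0.3339, 1.0343)

w_1 = (-4, 0, 2, 1); ‖w_1‖ = 4.5826, so e_1 = (-0.8729, 0.0000, 0.4364, 0.2182).
e_1·w_2 = (-0.8729)·(-4) + 0.0000·(-1) + 0.4364·4 + 0.2182·3 = 5.8919.
u_2 = w_2 − 5.8919·e_1 = (1.1429, -1.0000, 1.4286, 1.7143).
‖u_2‖ = 2.6992, so e_2 = (0.4234, -0.3705, 0.5293, 0.6351).
e_1·w_3 = (-0.8729)·1 + 0.0000·(-2) + 0.4364·(-4) + 0.2182·(-1) = -2.8368; e_2·w_3 = 0.4234·1 + (-0.3705)·(-2) + 0.5293·(-4) + 0.6351·(-1) = -1.5878.
u_3 = w_3 + 2.8368·e_1 + 1.5878·e_2 = (-0.8039, -2.5882, -1.9216, 0.6275).
‖u_3‖ = 3.3810, so e_3 = (-0.2378, -0.7655, -0.5683, 0.1856).
Qᵀb = (0.0000, -0.7410, 3.4970).
Back-substitute: x_3 = 3.4970/3.3810 = 1.0343.
x_2 = (-0.7410 + 1.5878·1.0343)/2.6992 = 0.3339.
x_1 = (0.0000 − 5.8919·0.3339 + 2.8368·1.0343)/4.5826 = 0.2110.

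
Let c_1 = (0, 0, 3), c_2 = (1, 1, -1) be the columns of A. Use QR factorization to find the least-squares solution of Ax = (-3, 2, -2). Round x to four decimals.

x = (-0.8333, -0.5000)

c_1 = (0, 0, 3); ‖c_1‖ = 3.0000, so e_1 = (0.0000, 0.0000, 1.0000).
e_1·c_2 = 0.0000·1 + 0.0000·1 + 1.0000·(-1) = -1.0000.
u_2 = c_2 + 1.0000·e_1 = (1.0000, 1.0000, 0.0000).
‖u_2‖ = 1.4142, so e_2 = (0.7071, 0.7071, 0.0000).
Qᵀb = (-2.0000, -0.7071).
Back-substitute: x_2 = -0.7071/1.4142 = -0.5000.
x_1 = (-2.0000 + 1.0000·(-0.5000))/3.0000 = -0.8333.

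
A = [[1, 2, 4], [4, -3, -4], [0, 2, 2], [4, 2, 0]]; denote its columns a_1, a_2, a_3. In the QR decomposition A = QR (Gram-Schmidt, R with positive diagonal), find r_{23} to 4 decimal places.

a_1 = (1, 4, 0, 4); ‖a_1‖ = 5.7446, so q_1 = (0.1741, 0.6963, 0.0000, 0.6963).
q_1·a_2 = 0.1741·2 + 0.6963·(-3) + 0.0000·2 + 0.6963·2 = -0.3482.
u_2 = a_2 + 0.3482·q_1 = (2.0606, -2.7576, 2.0000, 2.2424).
‖u_2‖ = 4.5693, so q_2 = (0.4510, -0.6035, 0.4377, 0.4908).
r_{23} = q_2·a_3 = 5.0932.

r_{23} = 5.0932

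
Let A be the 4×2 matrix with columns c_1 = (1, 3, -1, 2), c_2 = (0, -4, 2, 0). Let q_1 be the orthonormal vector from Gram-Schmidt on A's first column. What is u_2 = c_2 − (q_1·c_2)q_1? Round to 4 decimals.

q_1 = c_1/‖c_1‖ = (1, 3, -1, 2)/3.8730 = (0.2582, 0.7746, -0.2582, 0.5164).
r_{12} = q_1·c_2 = -3.6148.
u_2 = c_2 + 3.6148·q_1 = (0.9333, -1.2000, 1.0667, 1.8667).

u_2 = (0.9333, -1.2000, 1.0667, 1.8667)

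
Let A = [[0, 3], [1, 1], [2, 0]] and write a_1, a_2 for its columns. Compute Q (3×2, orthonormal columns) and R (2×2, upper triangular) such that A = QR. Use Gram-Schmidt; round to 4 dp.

q_1 = a_1/‖a_1‖ = (0, 1, 2)/2.2361 = (0.0000, 0.4472, 0.8944).
r_{12} = q_1·a_2 = 0.4472.
u_2 = a_2 − 0.4472·q_1 = (3.0000, 0.8000, -0.4000).
‖u_2‖ = 3.1305, so q_2 = (0.9583, 0.2556, -0.1278).

Q = [[0.0000, 0.9583], [0.4472, 0.2556], [0.8944, -0.1278]], R = [[2.2361, 0.4472], [0.0000, 3.1305]]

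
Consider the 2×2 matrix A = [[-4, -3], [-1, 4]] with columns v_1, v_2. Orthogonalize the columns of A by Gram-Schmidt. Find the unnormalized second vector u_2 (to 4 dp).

e_1 = v_1/‖v_1‖ = (-4, -1)/4.1231 = (-0.9701, -0.2425).
r_{12} = e_1·v_2 = 1.9403.
u_2 = v_2 − 1.9403·e_1 = (-1.1176, 4.4706).

u_2 = (-1.1176, 4.4706)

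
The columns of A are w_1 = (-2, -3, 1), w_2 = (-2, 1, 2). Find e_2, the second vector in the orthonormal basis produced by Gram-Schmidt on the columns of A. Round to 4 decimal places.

e_2 = (-0.5436, 0.5683, 0.6177)

w_1 = (-2, -3, 1); ‖w_1‖ = 3.7417, so e_1 = (-0.5345, -0.8018, 0.2673).
e_1·w_2 = (-0.5345)·(-2) + (-0.8018)·1 + 0.2673·2 = 0.8018.
u_2 = w_2 − 0.8018·e_1 = (-1.5714, 1.6429, 1.7857).
‖u_2‖ = 2.8909, so e_2 = (-0.5436, 0.5683, 0.6177).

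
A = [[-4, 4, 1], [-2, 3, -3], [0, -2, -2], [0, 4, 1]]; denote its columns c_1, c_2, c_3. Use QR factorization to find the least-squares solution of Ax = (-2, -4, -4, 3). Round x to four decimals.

x = (1.3141, 0.5684, 1.1111)

q_1 = c_1/‖c_1‖ = (-4, -2, 0, 0)/4.4721 = (-0.8944, -0.4472, 0.0000, 0.0000).
r_{12} = q_1·c_2 = -4.9193.
u_2 = c_2 + 4.9193·q_1 = (-0.4000, 0.8000, -2.0000, 4.0000).
‖u_2‖ = 4.5607, so q_2 = (-0.0877, 0.1754, -0.4385, 0.8771).
r_{13} = q_1·c_3 = 0.4472; r_{23} = q_2·c_3 = 1.1402.
u_3 = c_3 − 0.4472·q_1 − 1.1402·q_2 = (1.5000, -3.0000, -1.5000, 0.0000).
‖u_3‖ = 3.6742, so q_3 = (0.4082, -0.8165, -0.4082, 0.0000).
Qᵀb = (3.5777, 3.8591, 4.0825).
Back-substitute: x_3 = 4.0825/3.6742 = 1.1111.
x_2 = (3.8591 − 1.1402·1.1111)/4.5607 = 0.5684.
x_1 = (3.5777 + 4.9193·0.5684 − 0.4472·1.1111)/4.4721 = 1.3141.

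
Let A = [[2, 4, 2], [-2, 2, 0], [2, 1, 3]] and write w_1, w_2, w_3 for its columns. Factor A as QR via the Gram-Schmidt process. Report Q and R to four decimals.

Q = [[0.5774, 0.7071, -0.4082], [-0.5774, 0.7071, 0.4082], [0.5774, 0.0000, 0.8165]], R = [[3.4641, 1.7321, 2.8868], [0.0000, 4.2426, 1.4142], [0.0000, 0.0000, 1.6330]]

w_1 = (2, -2, 2); ‖w_1‖ = 3.4641, so e_1 = (0.5774, -0.5774, 0.5774).
e_1·w_2 = 0.5774·4 + (-0.5774)·2 + 0.5774·1 = 1.7321.
u_2 = w_2 − 1.7321·e_1 = (3.0000, 3.0000, 0.0000).
‖u_2‖ = 4.2426, so e_2 = (0.7071, 0.7071, 0.0000).
e_1·w_3 = 0.5774·2 + (-0.5774)·0 + 0.5774·3 = 2.8868; e_2·w_3 = 0.7071·2 + 0.7071·0 + (0.0000)·3 = 1.4142.
u_3 = w_3 − 2.8868·e_1 − 1.4142·e_2 = (-0.6667, 0.6667, 1.3333).
‖u_3‖ = 1.6330, so e_3 = (-0.4082, 0.4082, 0.8165).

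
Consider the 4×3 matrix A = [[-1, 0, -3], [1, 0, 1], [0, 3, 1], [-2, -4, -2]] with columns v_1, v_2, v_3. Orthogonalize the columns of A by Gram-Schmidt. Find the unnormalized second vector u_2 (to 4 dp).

e_1 = v_1/‖v_1‖ = (-1, 1, 0, -2)/2.4495 = (-0.4082, 0.4082, 0.0000, -0.8165).
r_{12} = e_1·v_2 = 3.2660.
u_2 = v_2 − 3.2660·e_1 = (1.3333, -1.3333, 3.0000, -1.3333).

u_2 = (1.3333, -1.3333, 3.0000, -1.3333)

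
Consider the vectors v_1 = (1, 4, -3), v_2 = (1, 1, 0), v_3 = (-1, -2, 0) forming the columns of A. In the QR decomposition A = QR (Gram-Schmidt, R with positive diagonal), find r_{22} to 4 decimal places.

q_1 = v_1/‖v_1‖ = (1, 4, -3)/5.0990 = (0.1961, 0.7845, -0.5883).
r_{12} = q_1·v_2 = 0.9806.
u_2 = v_2 − 0.9806·q_1 = (0.8077, 0.2308, 0.5769).
r_{22} = ‖u_2‖ = 1.0190.

r_{22} = 1.0190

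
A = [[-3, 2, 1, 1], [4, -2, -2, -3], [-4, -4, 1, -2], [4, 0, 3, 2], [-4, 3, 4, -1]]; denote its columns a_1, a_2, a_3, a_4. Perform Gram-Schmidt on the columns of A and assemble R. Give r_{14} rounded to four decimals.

e_1 = a_1/‖a_1‖ = (-3, 4, -4, 4, -4)/8.5440 = (-0.3511, 0.4682, -0.4682, 0.4682, -0.4682).
r_{14} = e_1·a_4 = 0.5852.

r_{14} = 0.5852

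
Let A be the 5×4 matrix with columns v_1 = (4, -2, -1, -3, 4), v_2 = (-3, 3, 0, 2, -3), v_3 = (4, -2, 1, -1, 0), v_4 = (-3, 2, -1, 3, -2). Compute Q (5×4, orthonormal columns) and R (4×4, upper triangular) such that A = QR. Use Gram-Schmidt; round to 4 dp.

e_1 = v_1/‖v_1‖ = (4, -2, -1, -3, 4)/6.7823 = (0.5898, -0.2949, -0.1474, -0.4423, 0.5898).
r_{12} = e_1·v_2 = -5.3079.
u_2 = v_2 + 5.3079·e_1 = (0.1304, 1.4348, -0.7826, -0.3478, 0.1304).
‖u_2‖ = 1.6811, so e_2 = (0.0776, 0.8535, -0.4655, -0.2069, 0.0776).
r_{13} = e_1·v_3 = 3.2437; r_{23} = e_2·v_3 = -1.6552.
u_3 = v_3 − 3.2437·e_1 + 1.6552·e_2 = (2.2154, 0.3692, 0.7077, 0.0923, -1.7846).
‖u_3‖ = 2.9561, so e_3 = (0.7494, 0.1249, 0.2394, 0.0312, -0.6037).
r_{14} = e_1·v_4 = -4.7181; r_{24} = e_2·v_4 = 1.1638; r_{34} = e_3·v_4 = -0.9368.
u_4 = v_4 + 4.7181·e_1 − 1.1638·e_2 + 0.9368·e_3 = (0.3944, -0.2676, -0.9296, 1.1831, 0.1268).
‖u_4‖ = 1.5834, so e_4 = (0.2491, -0.1690, -0.5871, 0.7472, 0.0801).

Q = [[0.5898, 0.0776, 0.7494, 0.2491], [-0.2949, 0.8535, 0.1249, -0.1690], [-0.1474, -0.4655, 0.2394, -0.5871], [-0.4423, -0.2069, 0.0312, 0.7472], [0.5898, 0.0776, -0.6037, 0.0801]], R = [[6.7823, -5.3079, 3.2437, -4.7181], [0.0000, 1.6811, -1.6552, 1.1638], [0.0000, 0.0000, 2.9561, -0.9368], [0.0000, 0.0000, 0.0000, 1.5834]]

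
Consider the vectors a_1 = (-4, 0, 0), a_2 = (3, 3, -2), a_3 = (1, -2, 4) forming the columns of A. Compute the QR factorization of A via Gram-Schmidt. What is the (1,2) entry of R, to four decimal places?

r_{12} = -3.0000

a_1 = (-4, 0, 0); ‖a_1‖ = 4.0000, so e_1 = (-1.0000, 0.0000, 0.0000).
r_{12} = e_1·a_2 = -3.0000.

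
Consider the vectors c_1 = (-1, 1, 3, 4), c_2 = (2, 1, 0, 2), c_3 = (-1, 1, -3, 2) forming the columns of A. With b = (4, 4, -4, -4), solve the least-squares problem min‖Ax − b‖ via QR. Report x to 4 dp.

x = (-1.4400, 1.5467, 0.0533)

e_1 = c_1/‖c_1‖ = (-1, 1, 3, 4)/5.1962 = (-0.1925, 0.1925, 0.5774, 0.7698).
r_{12} = e_1·c_2 = 1.3472.
u_2 = c_2 − 1.3472·e_1 = (2.2593, 0.7407, -0.7778, 0.9630).
‖u_2‖ = 2.6805, so e_2 = (0.8428, 0.2763, -0.2902, 0.3592).
r_{13} = e_1·c_3 = 0.1925; r_{23} = e_2·c_3 = 1.0225.
u_3 = c_3 − 0.1925·e_1 − 1.0225·e_2 = (-1.8247, 0.6804, -2.8144, 1.4845).
‖u_3‖ = 3.7306, so e_3 = (-0.4891, 0.1824, -0.7544, 0.3979).
Qᵀb = (-5.3886, 4.2004, 0.1990).
Back-substitute: x_3 = 0.1990/3.7306 = 0.0533.
x_2 = (4.2004 − 1.0225·0.0533)/2.6805 = 1.5467.
x_1 = (-5.3886 − 1.3472·1.5467 − 0.1925·0.0533)/5.1962 = -1.4400.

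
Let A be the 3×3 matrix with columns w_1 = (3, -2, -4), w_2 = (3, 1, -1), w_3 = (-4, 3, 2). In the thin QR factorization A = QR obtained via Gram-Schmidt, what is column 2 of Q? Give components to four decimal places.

e_2 = (0.7126, 0.6730, 0.1980)

e_1 = w_1/‖w_1‖ = (3, -2, -4)/5.3852 = (0.5571, -0.3714, -0.7428).
r_{12} = e_1·w_2 = 2.0426.
u_2 = w_2 − 2.0426·e_1 = (1.8621, 1.7586, 0.5172).
‖u_2‖ = 2.6130, so e_2 = (0.7126, 0.6730, 0.1980).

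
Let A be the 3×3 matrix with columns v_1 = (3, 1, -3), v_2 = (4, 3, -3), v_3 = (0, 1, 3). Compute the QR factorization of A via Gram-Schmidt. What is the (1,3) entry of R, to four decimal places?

r_{13} = -1.8353

v_1 = (3, 1, -3); ‖v_1‖ = 4.3589, so e_1 = (0.6882, 0.2294, -0.6882).
r_{13} = e_1·v_3 = -1.8353.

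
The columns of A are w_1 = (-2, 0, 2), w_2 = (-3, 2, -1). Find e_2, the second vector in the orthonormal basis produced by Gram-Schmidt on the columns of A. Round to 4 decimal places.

e_2 = (-0.5774, 0.5774, -0.5774)

w_1 = (-2, 0, 2); ‖w_1‖ = 2.8284, so e_1 = (-0.7071, 0.0000, 0.7071).
e_1·w_2 = (-0.7071)·(-3) + 0.0000·2 + 0.7071·(-1) = 1.4142.
u_2 = w_2 − 1.4142·e_1 = (-2.0000, 2.0000, -2.0000).
‖u_2‖ = 3.4641, so e_2 = (-0.5774, 0.5774, -0.5774).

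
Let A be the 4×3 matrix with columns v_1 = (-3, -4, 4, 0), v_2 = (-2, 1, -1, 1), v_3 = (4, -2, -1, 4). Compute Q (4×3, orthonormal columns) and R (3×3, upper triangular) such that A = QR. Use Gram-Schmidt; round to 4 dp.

v_1 = (-3, -4, 4, 0); ‖v_1‖ = 6.4031, so q_1 = (-0.4685, -0.6247, 0.6247, 0.0000).
q_1·v_2 = (-0.4685)·(-2) + (-0.6247)·1 + 0.6247·(-1) + 0.0000·1 = -0.3123.
u_2 = v_2 + 0.3123·q_1 = (-2.1463, 0.8049, -0.8049, 1.0000).
‖u_2‖ = 2.6272, so q_2 = (-0.8170, 0.3064, -0.3064, 0.3806).
q_1·v_3 = (-0.4685)·4 + (-0.6247)·(-2) + 0.6247·(-1) + 0.0000·4 = -1.2494; q_2·v_3 = (-0.8170)·4 + 0.3064·(-2) + (-0.3064)·(-1) + 0.3806·4 = -2.0517.
u_3 = v_3 + 1.2494·q_1 + 2.0517·q_2 = (1.7385, -2.1519, -0.8481, 4.7809).
‖u_3‖ = 5.5884, so q_3 = (0.3111, -0.3851, -0.1518, 0.8555).

Q = [[-0.4685, -0.8170, 0.3111], [-0.6247, 0.3064, -0.3851], [0.6247, -0.3064, -0.1518], [0.0000, 0.3806, 0.8555]], R = [[6.4031, -0.3123, -1.2494], [0.0000, 2.6272, -2.0517], [0.0000, 0.0000, 5.5884]]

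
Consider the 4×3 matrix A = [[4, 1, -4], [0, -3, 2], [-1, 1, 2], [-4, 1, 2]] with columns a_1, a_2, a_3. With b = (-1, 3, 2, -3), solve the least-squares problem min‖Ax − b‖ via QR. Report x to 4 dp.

e_1 = a_1/‖a_1‖ = (4, 0, -1, -4)/5.7446 = (0.6963, 0.0000, -0.1741, -0.6963).
r_{12} = e_1·a_2 = -0.1741.
u_2 = a_2 + 0.1741·e_1 = (1.1212, -3.0000, 0.9697, 0.8788).
‖u_2‖ = 3.4597, so e_2 = (0.3241, -0.8671, 0.2803, 0.2540).
r_{13} = e_1·a_3 = -4.5260; r_{23} = e_2·a_3 = -1.9620.
u_3 = a_3 + 4.5260·e_1 + 1.9620·e_2 = (-0.2127, 0.2987, 1.7620, -0.6532).
‖u_3‖ = 1.9146, so e_3 = (-0.1111, 0.1560, 0.9203, -0.3411).
Qᵀb = (1.0445, -3.1269, 3.4432).
Back-substitute: x_3 = 3.4432/1.9146 = 1.7983.
x_2 = (-3.1269 + 1.9620·1.7983)/3.4597 = 0.1160.
x_1 = (1.0445 + 0.1741·0.1160 + 4.5260·1.7983)/5.7446 = 1.6022.

x = (1.6022, 0.1160, 1.7983)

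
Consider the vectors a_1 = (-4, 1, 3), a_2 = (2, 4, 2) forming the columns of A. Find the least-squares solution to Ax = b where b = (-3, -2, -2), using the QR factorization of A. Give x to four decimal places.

x = (0.2129, -0.7677)

a_1 = (-4, 1, 3); ‖a_1‖ = 5.0990, so e_1 = (-0.7845, 0.1961, 0.5883).
e_1·a_2 = (-0.7845)·2 + 0.1961·4 + 0.5883·2 = 0.3922.
u_2 = a_2 − 0.3922·e_1 = (2.3077, 3.9231, 1.7692).
‖u_2‖ = 4.8833, so e_2 = (0.4726, 0.8034, 0.3623).
Qᵀb = (0.7845, -3.7491).
Back-substitute: x_2 = -3.7491/4.8833 = -0.7677.
x_1 = (0.7845 − 0.3922·(-0.7677))/5.0990 = 0.2129.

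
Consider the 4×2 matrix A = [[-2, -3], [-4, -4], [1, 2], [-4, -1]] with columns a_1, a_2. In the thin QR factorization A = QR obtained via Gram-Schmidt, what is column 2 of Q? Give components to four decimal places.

q_2 = (-0.5008, -0.3278, 0.4188, 0.6829)

a_1 = (-2, -4, 1, -4); ‖a_1‖ = 6.0828, so q_1 = (-0.3288, -0.6576, 0.1644, -0.6576).
q_1·a_2 = (-0.3288)·(-3) + (-0.6576)·(-4) + 0.1644·2 + (-0.6576)·(-1) = 4.6032.
u_2 = a_2 − 4.6032·q_1 = (-1.4865, -0.9730, 1.2432, 2.0270).
‖u_2‖ = 2.9683, so q_2 = (-0.5008, -0.3278, 0.4188, 0.6829).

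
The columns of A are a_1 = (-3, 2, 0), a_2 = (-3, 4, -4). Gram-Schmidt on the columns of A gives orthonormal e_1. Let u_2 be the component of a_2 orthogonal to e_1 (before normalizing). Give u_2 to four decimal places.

e_1 = a_1/‖a_1‖ = (-3, 2, 0)/3.6056 = (-0.8321, 0.5547, 0.0000).
r_{12} = e_1·a_2 = 4.7150.
u_2 = a_2 − 4.7150·e_1 = (0.9231, 1.3846, -4.0000).

u_2 = (0.9231, 1.3846, -4.0000)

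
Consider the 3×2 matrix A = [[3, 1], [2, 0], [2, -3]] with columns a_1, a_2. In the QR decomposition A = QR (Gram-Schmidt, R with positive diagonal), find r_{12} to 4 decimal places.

r_{12} = -0.7276

a_1 = (3, 2, 2); ‖a_1‖ = 4.1231, so e_1 = (0.7276, 0.4851, 0.4851).
r_{12} = e_1·a_2 = -0.7276.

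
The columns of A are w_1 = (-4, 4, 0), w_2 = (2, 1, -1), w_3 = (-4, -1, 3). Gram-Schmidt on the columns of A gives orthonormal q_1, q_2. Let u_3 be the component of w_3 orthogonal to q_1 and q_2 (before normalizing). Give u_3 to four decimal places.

q_1 = w_1/‖w_1‖ = (-4, 4, 0)/5.6569 = (-0.7071, 0.7071, 0.0000).
r_{12} = q_1·w_2 = -0.7071.
u_2 = w_2 + 0.7071·q_1 = (1.5000, 1.5000, -1.0000).
‖u_2‖ = 2.3452, so q_2 = (0.6396, 0.6396, -0.4264).
r_{13} = q_1·w_3 = 2.1213; r_{23} = q_2·w_3 = -4.4772.
u_3 = w_3 − 2.1213·q_1 + 4.4772·q_2 = (0.3636, 0.3636, 1.0909).

u_3 = (0.3636, 0.3636, 1.0909)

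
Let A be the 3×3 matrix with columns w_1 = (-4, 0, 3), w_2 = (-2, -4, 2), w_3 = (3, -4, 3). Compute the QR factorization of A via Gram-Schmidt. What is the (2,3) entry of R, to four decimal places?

r_{23} = 4.3981

q_1 = w_1/‖w_1‖ = (-4, 0, 3)/5.0000 = (-0.8000, 0.0000, 0.6000).
r_{12} = q_1·w_2 = 2.8000.
u_2 = w_2 − 2.8000·q_1 = (0.2400, -4.0000, 0.3200).
‖u_2‖ = 4.0200, so q_2 = (0.0597, -0.9950, 0.0796).
r_{23} = q_2·w_3 = 4.3981.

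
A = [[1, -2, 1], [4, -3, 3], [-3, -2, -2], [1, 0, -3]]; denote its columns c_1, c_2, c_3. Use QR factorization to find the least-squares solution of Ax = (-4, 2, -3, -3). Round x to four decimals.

x = (0.0623, 0.8991, 0.9694)

c_1 = (1, 4, -3, 1); ‖c_1‖ = 5.1962, so q_1 = (0.1925, 0.7698, -0.5774, 0.1925).
q_1·c_2 = 0.1925·(-2) + 0.7698·(-3) + (-0.5774)·(-2) + 0.1925·0 = -1.5396.
u_2 = c_2 + 1.5396·q_1 = (-1.7037, -1.8148, -2.8889, 0.2963).
‖u_2‖ = 3.8249, so q_2 = (-0.4454, -0.4745, -0.7553, 0.0775).
q_1·c_3 = 0.1925·1 + 0.7698·3 + (-0.5774)·(-2) + 0.1925·(-3) = 3.0792; q_2·c_3 = (-0.4454)·1 + (-0.4745)·3 + (-0.7553)·(-2) + 0.0775·(-3) = -0.5907.
u_3 = c_3 − 3.0792·q_1 + 0.5907·q_2 = (0.1443, 0.3494, -0.6684, -3.5468).
‖u_3‖ = 3.6290, so q_3 = (0.0398, 0.0963, -0.1842, -0.9774).
Qᵀb = (1.9245, 2.8662, 3.5181).
Back-substitute: x_3 = 3.5181/3.6290 = 0.9694.
x_2 = (2.8662 + 0.5907·0.9694)/3.8249 = 0.8991.
x_1 = (1.9245 + 1.5396·0.8991 − 3.0792·0.9694)/5.1962 = 0.0623.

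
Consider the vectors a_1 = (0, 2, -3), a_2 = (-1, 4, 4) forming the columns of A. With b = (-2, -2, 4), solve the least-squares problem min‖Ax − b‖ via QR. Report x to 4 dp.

x = (-1.1816, 0.1598)

a_1 = (0, 2, -3); ‖a_1‖ = 3.6056, so q_1 = (0.0000, 0.5547, -0.8321).
q_1·a_2 = 0.0000·(-1) + 0.5547·4 + (-0.8321)·4 = -1.1094.
u_2 = a_2 + 1.1094·q_1 = (-1.0000, 4.6154, 3.0769).
‖u_2‖ = 5.6364, so q_2 = (-0.1774, 0.8189, 0.5459).
Qᵀb = (-4.4376, 0.9007).
Back-substitute: x_2 = 0.9007/5.6364 = 0.1598.
x_1 = (-4.4376 + 1.1094·0.1598)/3.6056 = -1.1816.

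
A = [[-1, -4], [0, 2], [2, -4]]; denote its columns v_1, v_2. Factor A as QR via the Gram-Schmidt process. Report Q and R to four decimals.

e_1 = v_1/‖v_1‖ = (-1, 0, 2)/2.2361 = (-0.4472, 0.0000, 0.8944).
r_{12} = e_1·v_2 = -1.7889.
u_2 = v_2 + 1.7889·e_1 = (-4.8000, 2.0000, -2.4000).
‖u_2‖ = 5.7271, so e_2 = (-0.8381, 0.3492, -0.4191).

Q = [[-0.4472, -0.8381], [0.0000, 0.3492], [0.8944, -0.4191]], R = [[2.2361, -1.7889], [0.0000, 5.7271]]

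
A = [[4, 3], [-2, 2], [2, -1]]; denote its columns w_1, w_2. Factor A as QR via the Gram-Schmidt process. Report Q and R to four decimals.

Q = [[0.8165, 0.5657], [-0.4082, 0.7071], [0.4082, -0.4243]], R = [[4.8990, 1.2247], [0.0000, 3.5355]]

w_1 = (4, -2, 2); ‖w_1‖ = 4.8990, so q_1 = (0.8165, -0.4082, 0.4082).
q_1·w_2 = 0.8165·3 + (-0.4082)·2 + 0.4082·(-1) = 1.2247.
u_2 = w_2 − 1.2247·q_1 = (2.0000, 2.5000, -1.5000).
‖u_2‖ = 3.5355, so q_2 = (0.5657, 0.7071, -0.4243).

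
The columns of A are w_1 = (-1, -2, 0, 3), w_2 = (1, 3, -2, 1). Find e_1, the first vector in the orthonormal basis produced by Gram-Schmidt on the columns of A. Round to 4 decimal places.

w_1 = (-1, -2, 0, 3); ‖w_1‖ = 3.7417, so e_1 = (-0.2673, -0.5345, 0.0000, 0.8018).

e_1 = (-0.2673, -0.5345, 0.0000, 0.8018)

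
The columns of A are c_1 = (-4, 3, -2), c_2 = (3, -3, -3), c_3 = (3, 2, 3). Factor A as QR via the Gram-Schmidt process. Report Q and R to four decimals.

Q = [[-0.7428, 0.2122, 0.6350], [0.5571, -0.3302, 0.7620], [-0.3714, -0.9197, -0.1270]], R = [[5.3852, -2.7854, -2.2283], [0.0000, 4.3865, -2.7828], [0.0000, 0.0000, 3.0480]]

c_1 = (-4, 3, -2); ‖c_1‖ = 5.3852, so e_1 = (-0.7428, 0.5571, -0.3714).
e_1·c_2 = (-0.7428)·3 + 0.5571·(-3) + (-0.3714)·(-3) = -2.7854.
u_2 = c_2 + 2.7854·e_1 = (0.9310, -1.4483, -4.0345).
‖u_2‖ = 4.3865, so e_2 = (0.2122, -0.3302, -0.9197).
e_1·c_3 = (-0.7428)·3 + 0.5571·2 + (-0.3714)·3 = -2.2283; e_2·c_3 = 0.2122·3 + (-0.3302)·2 + (-0.9197)·3 = -2.7828.
u_3 = c_3 + 2.2283·e_1 + 2.7828·e_2 = (1.9355, 2.3226, -0.3871).
‖u_3‖ = 3.0480, so e_3 = (0.6350, 0.7620, -0.1270).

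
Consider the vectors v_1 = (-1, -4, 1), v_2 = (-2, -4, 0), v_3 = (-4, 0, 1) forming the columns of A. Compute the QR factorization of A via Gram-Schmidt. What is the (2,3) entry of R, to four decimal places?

v_1 = (-1, -4, 1); ‖v_1‖ = 4.2426, so e_1 = (-0.2357, -0.9428, 0.2357).
e_1·v_2 = (-0.2357)·(-2) + (-0.9428)·(-4) + 0.2357·0 = 4.2426.
u_2 = v_2 − 4.2426·e_1 = (-1.0000, 0.0000, -1.0000).
‖u_2‖ = 1.4142, so e_2 = (-0.7071, 0.0000, -0.7071).
r_{23} = e_2·v_3 = 2.1213.

r_{23} = 2.1213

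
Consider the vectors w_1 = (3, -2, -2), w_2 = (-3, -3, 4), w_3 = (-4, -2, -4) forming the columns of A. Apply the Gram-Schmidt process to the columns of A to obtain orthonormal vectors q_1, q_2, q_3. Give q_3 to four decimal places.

w_1 = (3, -2, -2); ‖w_1‖ = 4.1231, so q_1 = (0.7276, -0.4851, -0.4851).
q_1·w_2 = 0.7276·(-3) + (-0.4851)·(-3) + (-0.4851)·4 = -2.6679.
u_2 = w_2 + 2.6679·q_1 = (-1.0588, -4.2941, 2.7059).
‖u_2‖ = 5.1848, so q_2 = (-0.2042, -0.8282, 0.5219).
q_1·w_3 = 0.7276·(-4) + (-0.4851)·(-2) + (-0.4851)·(-4) = 0.0000; q_2·w_3 = (-0.2042)·(-4) + (-0.8282)·(-2) + 0.5219·(-4) = 0.3857.
u_3 = w_3 + 0.0000·q_1 − 0.3857·q_2 = (-3.9212, -1.6805, -4.2013).
‖u_3‖ = 5.9876, so q_3 = (-0.6549, -0.2807, -0.7017).

q_3 = (-0.6549, -0.2807, -0.7017)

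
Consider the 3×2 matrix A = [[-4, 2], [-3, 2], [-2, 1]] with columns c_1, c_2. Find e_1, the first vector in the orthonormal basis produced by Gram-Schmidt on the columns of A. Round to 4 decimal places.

e_1 = c_1/‖c_1‖ = (-4, -3, -2)/5.3852 = (-0.7428, -0.5571, -0.3714).

e_1 = (-0.7428, -0.5571, -0.3714)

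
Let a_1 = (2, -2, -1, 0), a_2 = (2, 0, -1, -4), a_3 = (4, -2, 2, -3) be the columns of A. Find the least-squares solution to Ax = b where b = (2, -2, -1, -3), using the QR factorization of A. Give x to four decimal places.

e_1 = a_1/‖a_1‖ = (2, -2, -1, 0)/3.0000 = (0.6667, -0.6667, -0.3333, 0.0000).
r_{12} = e_1·a_2 = 1.6667.
u_2 = a_2 − 1.6667·e_1 = (0.8889, 1.1111, -0.4444, -4.0000).
‖u_2‖ = 4.2687, so e_2 = (0.2082, 0.2603, -0.1041, -0.9370).
r_{13} = e_1·a_3 = 3.3333; r_{23} = e_2·a_3 = 2.9152.
u_3 = a_3 − 3.3333·e_1 − 2.9152·e_2 = (1.1707, -0.5366, 3.4146, -0.2683).
‖u_3‖ = 3.6593, so e_3 = (0.3199, -0.1466, 0.9331, -0.0733).
Qᵀb = (3.0000, 2.8111, 0.2200).
Back-substitute: x_3 = 0.2200/3.6593 = 0.0601.
x_2 = (2.8111 − 2.9152·0.0601)/4.2687 = 0.6175.
x_1 = (3.0000 − 1.6667·0.6175 − 3.3333·0.0601)/3.0000 = 0.5902.

x = (0.5902, 0.6175, 0.0601)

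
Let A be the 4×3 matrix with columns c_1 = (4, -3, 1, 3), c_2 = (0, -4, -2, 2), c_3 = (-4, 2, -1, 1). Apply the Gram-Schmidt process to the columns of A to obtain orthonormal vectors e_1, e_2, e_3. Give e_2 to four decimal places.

e_1 = c_1/‖c_1‖ = (4, -3, 1, 3)/5.9161 = (0.6761, -0.5071, 0.1690, 0.5071).
r_{12} = e_1·c_2 = 2.7045.
u_2 = c_2 − 2.7045·e_1 = (-1.8286, -2.6286, -2.4571, 0.6286).
‖u_2‖ = 4.0848, so e_2 = (-0.4477, -0.6435, -0.6015, 0.1539).

e_2 = (-0.4477, -0.6435, -0.6015, 0.1539)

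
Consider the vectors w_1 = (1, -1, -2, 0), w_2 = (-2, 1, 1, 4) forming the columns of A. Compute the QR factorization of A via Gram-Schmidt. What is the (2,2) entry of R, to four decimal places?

r_{22} = 4.2230

w_1 = (1, -1, -2, 0); ‖w_1‖ = 2.4495, so q_1 = (0.4082, -0.4082, -0.8165, 0.0000).
q_1·w_2 = 0.4082·(-2) + (-0.4082)·1 + (-0.8165)·1 + 0.0000·4 = -2.0412.
u_2 = w_2 + 2.0412·q_1 = (-1.1667, 0.1667, -0.6667, 4.0000).
r_{22} = ‖u_2‖ = 4.2230.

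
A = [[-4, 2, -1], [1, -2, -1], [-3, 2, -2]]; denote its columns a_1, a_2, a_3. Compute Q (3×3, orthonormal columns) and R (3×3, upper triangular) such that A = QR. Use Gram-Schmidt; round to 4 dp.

a_1 = (-4, 1, -3); ‖a_1‖ = 5.0990, so e_1 = (-0.7845, 0.1961, -0.5883).
e_1·a_2 = (-0.7845)·2 + 0.1961·(-2) + (-0.5883)·2 = -3.1379.
u_2 = a_2 + 3.1379·e_1 = (-0.4615, -1.3846, 0.1538).
‖u_2‖ = 1.4676, so e_2 = (-0.3145, -0.9435, 0.1048).
e_1·a_3 = (-0.7845)·(-1) + 0.1961·(-1) + (-0.5883)·(-2) = 1.7650; e_2·a_3 = (-0.3145)·(-1) + (-0.9435)·(-1) + 0.1048·(-2) = 1.0483.
u_3 = a_3 − 1.7650·e_1 − 1.0483·e_2 = (0.7143, -0.3571, -1.0714).
‖u_3‖ = 1.3363, so e_3 = (0.5345, -0.2673, -0.8018).

Q = [[-0.7845, -0.3145, 0.5345], [0.1961, -0.9435, -0.2673], [-0.5883, 0.1048, -0.8018]], R = [[5.0990, -3.1379, 1.7650], [0.0000, 1.4676, 1.0483], [0.0000, 0.0000, 1.3363]]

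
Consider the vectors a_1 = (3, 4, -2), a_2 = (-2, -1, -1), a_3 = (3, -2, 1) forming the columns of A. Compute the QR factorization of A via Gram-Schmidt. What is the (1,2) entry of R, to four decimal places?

r_{12} = -1.4856

a_1 = (3, 4, -2); ‖a_1‖ = 5.3852, so e_1 = (0.5571, 0.7428, -0.3714).
r_{12} = e_1·a_2 = -1.4856.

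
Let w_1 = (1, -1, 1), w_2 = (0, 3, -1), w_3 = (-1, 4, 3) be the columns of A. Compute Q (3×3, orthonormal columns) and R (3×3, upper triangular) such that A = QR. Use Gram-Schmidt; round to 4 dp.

Q = [[0.5774, 0.6172, -0.5345], [-0.5774, 0.7715, 0.2673], [0.5774, 0.1543, 0.8018]], R = [[1.7321, -2.3094, -1.1547], [0.0000, 2.1602, 2.9318], [0.0000, 0.0000, 4.0089]]

w_1 = (1, -1, 1); ‖w_1‖ = 1.7321, so e_1 = (0.5774, -0.5774, 0.5774).
e_1·w_2 = 0.5774·0 + (-0.5774)·3 + 0.5774·(-1) = -2.3094.
u_2 = w_2 + 2.3094·e_1 = (1.3333, 1.6667, 0.3333).
‖u_2‖ = 2.1602, so e_2 = (0.6172, 0.7715, 0.1543).
e_1·w_3 = 0.5774·(-1) + (-0.5774)·4 + 0.5774·3 = -1.1547; e_2·w_3 = 0.6172·(-1) + 0.7715·4 + 0.1543·3 = 2.9318.
u_3 = w_3 + 1.1547·e_1 − 2.9318·e_2 = (-2.1429, 1.0714, 3.2143).
‖u_3‖ = 4.0089, so e_3 = (-0.5345, 0.2673, 0.8018).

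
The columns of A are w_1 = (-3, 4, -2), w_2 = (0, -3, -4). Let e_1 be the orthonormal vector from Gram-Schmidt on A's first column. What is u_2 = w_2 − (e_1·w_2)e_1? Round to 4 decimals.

w_1 = (-3, 4, -2); ‖w_1‖ = 5.3852, so e_1 = (-0.5571, 0.7428, -0.3714).
e_1·w_2 = (-0.5571)·0 + 0.7428·(-3) + (-0.3714)·(-4) = -0.7428.
u_2 = w_2 + 0.7428·e_1 = (-0.4138, -2.4483, -4.2759).

u_2 = (-0.4138, -2.4483, -4.2759)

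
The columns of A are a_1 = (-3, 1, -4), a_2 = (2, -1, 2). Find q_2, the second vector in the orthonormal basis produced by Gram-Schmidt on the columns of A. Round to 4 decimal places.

q_2 = (0.4576, -0.7191, -0.5230)

q_1 = a_1/‖a_1‖ = (-3, 1, -4)/5.0990 = (-0.5883, 0.1961, -0.7845).
r_{12} = q_1·a_2 = -2.9417.
u_2 = a_2 + 2.9417·q_1 = (0.2692, -0.4231, -0.3077).
‖u_2‖ = 0.5883, so q_2 = (0.4576, -0.7191, -0.5230).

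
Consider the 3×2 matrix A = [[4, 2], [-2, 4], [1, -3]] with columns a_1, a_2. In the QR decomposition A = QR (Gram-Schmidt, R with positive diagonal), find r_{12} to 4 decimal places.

r_{12} = -0.6547

a_1 = (4, -2, 1); ‖a_1‖ = 4.5826, so e_1 = (0.8729, -0.4364, 0.2182).
r_{12} = e_1·a_2 = -0.6547.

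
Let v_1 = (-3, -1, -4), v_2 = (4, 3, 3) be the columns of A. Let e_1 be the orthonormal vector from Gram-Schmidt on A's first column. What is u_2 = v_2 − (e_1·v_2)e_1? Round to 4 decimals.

u_2 = (0.8846, 1.9615, -1.1538)

e_1 = v_1/‖v_1‖ = (-3, -1, -4)/5.0990 = (-0.5883, -0.1961, -0.7845).
r_{12} = e_1·v_2 = -5.2951.
u_2 = v_2 + 5.2951·e_1 = (0.8846, 1.9615, -1.1538).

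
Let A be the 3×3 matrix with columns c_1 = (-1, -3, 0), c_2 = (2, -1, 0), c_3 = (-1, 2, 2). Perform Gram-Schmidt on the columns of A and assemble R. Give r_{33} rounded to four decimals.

c_1 = (-1, -3, 0); ‖c_1‖ = 3.1623, so q_1 = (-0.3162, -0.9487, 0.0000).
q_1·c_2 = (-0.3162)·2 + (-0.9487)·(-1) + 0.0000·0 = 0.3162.
u_2 = c_2 − 0.3162·q_1 = (2.1000, -0.7000, 0.0000).
‖u_2‖ = 2.2136, so q_2 = (0.9487, -0.3162, 0.0000).
q_1·c_3 = (-0.3162)·(-1) + (-0.9487)·2 + 0.0000·2 = -1.5811; q_2·c_3 = 0.9487·(-1) + (-0.3162)·2 + 0.0000·2 = -1.5811.
u_3 = c_3 + 1.5811·q_1 + 1.5811·q_2 = (0.0000, 0.0000, 2.0000).
r_{33} = ‖u_3‖ = 2.0000.

r_{33} = 2.0000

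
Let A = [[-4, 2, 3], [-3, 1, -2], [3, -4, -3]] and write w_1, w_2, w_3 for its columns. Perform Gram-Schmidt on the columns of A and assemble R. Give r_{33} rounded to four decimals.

w_1 = (-4, -3, 3); ‖w_1‖ = 5.8310, so q_1 = (-0.6860, -0.5145, 0.5145).
q_1·w_2 = (-0.6860)·2 + (-0.5145)·1 + 0.5145·(-4) = -3.9445.
u_2 = w_2 + 3.9445·q_1 = (-0.7059, -1.0294, -1.9706).
‖u_2‖ = 2.3326, so q_2 = (-0.3026, -0.4413, -0.8448).
q_1·w_3 = (-0.6860)·3 + (-0.5145)·(-2) + 0.5145·(-3) = -2.5725; q_2·w_3 = (-0.3026)·3 + (-0.4413)·(-2) + (-0.8448)·(-3) = 2.5092.
u_3 = w_3 + 2.5725·q_1 − 2.5092·q_2 = (1.9946, -2.2162, 0.4432).
r_{33} = ‖u_3‖ = 3.0144.

r_{33} = 3.0144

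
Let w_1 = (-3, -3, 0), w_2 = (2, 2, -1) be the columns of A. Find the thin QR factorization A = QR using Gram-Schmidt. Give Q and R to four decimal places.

Q = [[-0.7071, 0.0000], [-0.7071, 0.0000], [0.0000, -1.0000]], R = [[4.2426, -2.8284], [0.0000, 1.0000]]

e_1 = w_1/‖w_1‖ = (-3, -3, 0)/4.2426 = (-0.7071, -0.7071, 0.0000).
r_{12} = e_1·w_2 = -2.8284.
u_2 = w_2 + 2.8284·e_1 = (0.0000, 0.0000, -1.0000).
‖u_2‖ = 1.0000, so e_2 = (0.0000, 0.0000, -1.0000).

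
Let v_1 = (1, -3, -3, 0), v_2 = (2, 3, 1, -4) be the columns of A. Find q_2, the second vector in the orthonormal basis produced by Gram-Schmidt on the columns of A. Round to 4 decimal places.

v_1 = (1, -3, -3, 0); ‖v_1‖ = 4.3589, so q_1 = (0.2294, -0.6882, -0.6882, 0.0000).
q_1·v_2 = 0.2294·2 + (-0.6882)·3 + (-0.6882)·1 + 0.0000·(-4) = -2.2942.
u_2 = v_2 + 2.2942·q_1 = (2.5263, 1.4211, -0.5789, -4.0000).
‖u_2‖ = 4.9736, so q_2 = (0.5079, 0.2857, -0.1164, -0.8042).

q_2 = (0.5079, 0.2857, -0.1164, -0.8042)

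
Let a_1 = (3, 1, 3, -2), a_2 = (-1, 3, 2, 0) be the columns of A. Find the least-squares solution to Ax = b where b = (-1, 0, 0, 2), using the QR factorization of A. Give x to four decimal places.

e_1 = a_1/‖a_1‖ = (3, 1, 3, -2)/4.7958 = (0.6255, 0.2085, 0.6255, -0.4170).
r_{12} = e_1·a_2 = 1.2511.
u_2 = a_2 − 1.2511·e_1 = (-1.7826, 2.7391, 1.2174, 0.5217).
‖u_2‖ = 3.5263, so e_2 = (-0.5055, 0.7768, 0.3452, 0.1480).
Qᵀb = (-1.4596, 0.8014).
Back-substitute: x_2 = 0.8014/3.5263 = 0.2273.
x_1 = (-1.4596 − 1.2511·0.2273)/4.7958 = -0.3636.

x = (-0.3636, 0.2273)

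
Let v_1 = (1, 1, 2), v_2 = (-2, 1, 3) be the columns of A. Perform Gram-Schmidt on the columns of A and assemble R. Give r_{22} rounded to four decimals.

r_{22} = 3.1358

v_1 = (1, 1, 2); ‖v_1‖ = 2.4495, so q_1 = (0.4082, 0.4082, 0.8165).
q_1·v_2 = 0.4082·(-2) + 0.4082·1 + 0.8165·3 = 2.0412.
u_2 = v_2 − 2.0412·q_1 = (-2.8333, 0.1667, 1.3333).
r_{22} = ‖u_2‖ = 3.1358.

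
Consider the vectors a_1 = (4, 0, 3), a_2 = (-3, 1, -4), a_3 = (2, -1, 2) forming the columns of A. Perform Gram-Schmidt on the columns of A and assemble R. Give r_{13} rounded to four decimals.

a_1 = (4, 0, 3); ‖a_1‖ = 5.0000, so e_1 = (0.8000, 0.0000, 0.6000).
r_{13} = e_1·a_3 = 2.8000.

r_{13} = 2.8000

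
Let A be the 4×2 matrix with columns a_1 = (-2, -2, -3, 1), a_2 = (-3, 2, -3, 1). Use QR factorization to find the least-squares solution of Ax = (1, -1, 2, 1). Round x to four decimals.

x = (0.0185, -0.4444)

a_1 = (-2, -2, -3, 1); ‖a_1‖ = 4.2426, so q_1 = (-0.4714, -0.4714, -0.7071, 0.2357).
q_1·a_2 = (-0.4714)·(-3) + (-0.4714)·2 + (-0.7071)·(-3) + 0.2357·1 = 2.8284.
u_2 = a_2 − 2.8284·q_1 = (-1.6667, 3.3333, -1.0000, 0.3333).
‖u_2‖ = 3.8730, so q_2 = (-0.4303, 0.8607, -0.2582, 0.0861).
Qᵀb = (-1.1785, -1.7213).
Back-substitute: x_2 = -1.7213/3.8730 = -0.4444.
x_1 = (-1.1785 − 2.8284·(-0.4444))/4.2426 = 0.0185.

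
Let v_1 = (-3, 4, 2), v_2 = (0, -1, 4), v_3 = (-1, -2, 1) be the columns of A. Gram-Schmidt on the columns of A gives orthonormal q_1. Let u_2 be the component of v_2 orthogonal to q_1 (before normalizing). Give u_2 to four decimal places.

u_2 = (0.4138, -1.5517, 3.7241)

v_1 = (-3, 4, 2); ‖v_1‖ = 5.3852, so q_1 = (-0.5571, 0.7428, 0.3714).
q_1·v_2 = (-0.5571)·0 + 0.7428·(-1) + 0.3714·4 = 0.7428.
u_2 = v_2 − 0.7428·q_1 = (0.4138, -1.5517, 3.7241).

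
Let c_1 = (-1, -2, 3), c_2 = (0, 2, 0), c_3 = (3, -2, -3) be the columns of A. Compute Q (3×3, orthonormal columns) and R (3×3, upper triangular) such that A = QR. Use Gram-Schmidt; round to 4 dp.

Q = [[-0.2673, -0.1690, 0.9487], [-0.5345, 0.8452, 0.0000], [0.8018, 0.5071, 0.3162]], R = [[3.7417, -1.0690, -2.1381], [0.0000, 1.6903, -3.7187], [0.0000, 0.0000, 1.8974]]

c_1 = (-1, -2, 3); ‖c_1‖ = 3.7417, so e_1 = (-0.2673, -0.5345, 0.8018).
e_1·c_2 = (-0.2673)·0 + (-0.5345)·2 + 0.8018·0 = -1.0690.
u_2 = c_2 + 1.0690·e_1 = (-0.2857, 1.4286, 0.8571).
‖u_2‖ = 1.6903, so e_2 = (-0.1690, 0.8452, 0.5071).
e_1·c_3 = (-0.2673)·3 + (-0.5345)·(-2) + 0.8018·(-3) = -2.1381; e_2·c_3 = (-0.1690)·3 + 0.8452·(-2) + 0.5071·(-3) = -3.7187.
u_3 = c_3 + 2.1381·e_1 + 3.7187·e_2 = (1.8000, 0.0000, 0.6000).
‖u_3‖ = 1.8974, so e_3 = (0.9487, 0.0000, 0.3162).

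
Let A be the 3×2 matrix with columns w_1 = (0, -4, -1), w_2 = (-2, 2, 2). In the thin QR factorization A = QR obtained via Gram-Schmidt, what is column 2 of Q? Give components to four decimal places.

w_1 = (0, -4, -1); ‖w_1‖ = 4.1231, so e_1 = (0.0000, -0.9701, -0.2425).
e_1·w_2 = 0.0000·(-2) + (-0.9701)·2 + (-0.2425)·2 = -2.4254.
u_2 = w_2 + 2.4254·e_1 = (-2.0000, -0.3529, 1.4118).
‖u_2‖ = 2.4734, so e_2 = (-0.8086, -0.1427, 0.5708).

e_2 = (-0.8086, -0.1427, 0.5708)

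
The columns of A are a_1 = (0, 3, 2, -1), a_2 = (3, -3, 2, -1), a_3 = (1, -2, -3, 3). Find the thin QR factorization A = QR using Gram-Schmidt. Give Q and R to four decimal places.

a_1 = (0, 3, 2, -1); ‖a_1‖ = 3.7417, so q_1 = (0.0000, 0.8018, 0.5345, -0.2673).
q_1·a_2 = 0.0000·3 + 0.8018·(-3) + 0.5345·2 + (-0.2673)·(-1) = -1.0690.
u_2 = a_2 + 1.0690·q_1 = (3.0000, -2.1429, 2.5714, -1.2857).
‖u_2‖ = 4.6752, so q_2 = (0.6417, -0.4583, 0.5500, -0.2750).
q_1·a_3 = 0.0000·1 + 0.8018·(-2) + 0.5345·(-3) + (-0.2673)·3 = -4.0089; q_2·a_3 = 0.6417·1 + (-0.4583)·(-2) + 0.5500·(-3) + (-0.2750)·3 = -0.9167.
u_3 = a_3 + 4.0089·q_1 + 0.9167·q_2 = (1.5882, 0.7941, -0.3529, 1.6765).
‖u_3‖ = 2.4674, so q_3 = (0.6437, 0.3218, -0.1430, 0.6794).

Q = [[0.0000, 0.6417, 0.6437], [0.8018, -0.4583, 0.3218], [0.5345, 0.5500, -0.1430], [-0.2673, -0.2750, 0.6794]], R = [[3.7417, -1.0690, -4.0089], [0.0000, 4.6752, -0.9167], [0.0000, 0.0000, 2.4674]]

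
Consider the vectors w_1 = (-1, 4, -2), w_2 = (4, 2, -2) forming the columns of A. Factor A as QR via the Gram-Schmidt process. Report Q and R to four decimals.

q_1 = w_1/‖w_1‖ = (-1, 4, -2)/4.5826 = (-0.2182, 0.8729, -0.4364).
r_{12} = q_1·w_2 = 1.7457.
u_2 = w_2 − 1.7457·q_1 = (4.3810, 0.4762, -1.2381).
‖u_2‖ = 4.5774, so q_2 = (0.9571, 0.1040, -0.2705).

Q = [[-0.2182, 0.9571], [0.8729, 0.1040], [-0.4364, -0.2705]], R = [[4.5826, 1.7457], [0.0000, 4.5774]]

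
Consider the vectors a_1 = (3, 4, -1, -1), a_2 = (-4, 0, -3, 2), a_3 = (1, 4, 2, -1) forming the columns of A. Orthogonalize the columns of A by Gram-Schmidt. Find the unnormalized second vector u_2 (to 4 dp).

a_1 = (3, 4, -1, -1); ‖a_1‖ = 5.1962, so q_1 = (0.5774, 0.7698, -0.1925, -0.1925).
q_1·a_2 = 0.5774·(-4) + 0.7698·0 + (-0.1925)·(-3) + (-0.1925)·2 = -2.1170.
u_2 = a_2 + 2.1170·q_1 = (-2.7778, 1.6296, -3.4074, 1.5926).

u_2 = (-2.7778, 1.6296, -3.4074, 1.5926)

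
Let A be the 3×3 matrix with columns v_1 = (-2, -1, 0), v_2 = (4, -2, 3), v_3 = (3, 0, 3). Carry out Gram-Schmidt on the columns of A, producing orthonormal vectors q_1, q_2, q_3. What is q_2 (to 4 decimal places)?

v_1 = (-2, -1, 0); ‖v_1‖ = 2.2361, so q_1 = (-0.8944, -0.4472, 0.0000).
q_1·v_2 = (-0.8944)·4 + (-0.4472)·(-2) + 0.0000·3 = -2.6833.
u_2 = v_2 + 2.6833·q_1 = (1.6000, -3.2000, 3.0000).
‖u_2‖ = 4.6690, so q_2 = (0.3427, -0.6854, 0.6425).

q_2 = (0.3427, -0.6854, 0.6425)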